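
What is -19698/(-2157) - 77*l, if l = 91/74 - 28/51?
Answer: -117447463/2713506 ≈ -43.283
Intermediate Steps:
l = 2569/3774 (l = 91*(1/74) - 28*1/51 = 91/74 - 28/51 = 2569/3774 ≈ 0.68071)
-19698/(-2157) - 77*l = -19698/(-2157) - 77*2569/3774 = -19698*(-1/2157) - 1*197813/3774 = 6566/719 - 197813/3774 = -117447463/2713506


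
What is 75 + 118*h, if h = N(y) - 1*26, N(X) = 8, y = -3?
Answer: -2049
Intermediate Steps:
h = -18 (h = 8 - 1*26 = 8 - 26 = -18)
75 + 118*h = 75 + 118*(-18) = 75 - 2124 = -2049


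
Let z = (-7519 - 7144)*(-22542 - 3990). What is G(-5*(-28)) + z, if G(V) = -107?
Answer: 389038609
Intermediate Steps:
z = 389038716 (z = -14663*(-26532) = 389038716)
G(-5*(-28)) + z = -107 + 389038716 = 389038609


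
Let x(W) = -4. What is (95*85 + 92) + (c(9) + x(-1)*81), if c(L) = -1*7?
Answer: 7836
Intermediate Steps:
c(L) = -7
(95*85 + 92) + (c(9) + x(-1)*81) = (95*85 + 92) + (-7 - 4*81) = (8075 + 92) + (-7 - 324) = 8167 - 331 = 7836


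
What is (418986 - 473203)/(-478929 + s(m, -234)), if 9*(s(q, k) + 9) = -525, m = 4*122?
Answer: 162651/1436989 ≈ 0.11319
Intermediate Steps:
m = 488
s(q, k) = -202/3 (s(q, k) = -9 + (1/9)*(-525) = -9 - 175/3 = -202/3)
(418986 - 473203)/(-478929 + s(m, -234)) = (418986 - 473203)/(-478929 - 202/3) = -54217/(-1436989/3) = -54217*(-3/1436989) = 162651/1436989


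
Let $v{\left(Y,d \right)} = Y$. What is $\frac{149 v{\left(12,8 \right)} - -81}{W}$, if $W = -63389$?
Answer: $- \frac{1869}{63389} \approx -0.029485$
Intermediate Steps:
$\frac{149 v{\left(12,8 \right)} - -81}{W} = \frac{149 \cdot 12 - -81}{-63389} = \left(1788 + 81\right) \left(- \frac{1}{63389}\right) = 1869 \left(- \frac{1}{63389}\right) = - \frac{1869}{63389}$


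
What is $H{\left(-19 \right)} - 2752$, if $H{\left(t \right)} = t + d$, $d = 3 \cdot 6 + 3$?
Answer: $-2750$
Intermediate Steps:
$d = 21$ ($d = 18 + 3 = 21$)
$H{\left(t \right)} = 21 + t$ ($H{\left(t \right)} = t + 21 = 21 + t$)
$H{\left(-19 \right)} - 2752 = \left(21 - 19\right) - 2752 = 2 - 2752 = -2750$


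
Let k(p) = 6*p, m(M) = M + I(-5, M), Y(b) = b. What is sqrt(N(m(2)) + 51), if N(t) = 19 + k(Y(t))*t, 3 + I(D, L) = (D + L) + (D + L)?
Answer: 2*sqrt(91) ≈ 19.079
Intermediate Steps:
I(D, L) = -3 + 2*D + 2*L (I(D, L) = -3 + ((D + L) + (D + L)) = -3 + (2*D + 2*L) = -3 + 2*D + 2*L)
m(M) = -13 + 3*M (m(M) = M + (-3 + 2*(-5) + 2*M) = M + (-3 - 10 + 2*M) = M + (-13 + 2*M) = -13 + 3*M)
N(t) = 19 + 6*t**2 (N(t) = 19 + (6*t)*t = 19 + 6*t**2)
sqrt(N(m(2)) + 51) = sqrt((19 + 6*(-13 + 3*2)**2) + 51) = sqrt((19 + 6*(-13 + 6)**2) + 51) = sqrt((19 + 6*(-7)**2) + 51) = sqrt((19 + 6*49) + 51) = sqrt((19 + 294) + 51) = sqrt(313 + 51) = sqrt(364) = 2*sqrt(91)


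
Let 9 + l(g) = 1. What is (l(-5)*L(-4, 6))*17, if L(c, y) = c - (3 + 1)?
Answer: 1088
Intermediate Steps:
L(c, y) = -4 + c (L(c, y) = c - 1*4 = c - 4 = -4 + c)
l(g) = -8 (l(g) = -9 + 1 = -8)
(l(-5)*L(-4, 6))*17 = -8*(-4 - 4)*17 = -8*(-8)*17 = 64*17 = 1088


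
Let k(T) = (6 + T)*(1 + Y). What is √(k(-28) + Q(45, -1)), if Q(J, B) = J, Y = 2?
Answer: I*√21 ≈ 4.5826*I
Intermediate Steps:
k(T) = 18 + 3*T (k(T) = (6 + T)*(1 + 2) = (6 + T)*3 = 18 + 3*T)
√(k(-28) + Q(45, -1)) = √((18 + 3*(-28)) + 45) = √((18 - 84) + 45) = √(-66 + 45) = √(-21) = I*√21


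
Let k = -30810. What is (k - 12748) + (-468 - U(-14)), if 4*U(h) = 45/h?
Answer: -2465411/56 ≈ -44025.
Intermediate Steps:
U(h) = 45/(4*h) (U(h) = (45/h)/4 = 45/(4*h))
(k - 12748) + (-468 - U(-14)) = (-30810 - 12748) + (-468 - 45/(4*(-14))) = -43558 + (-468 - 45*(-1)/(4*14)) = -43558 + (-468 - 1*(-45/56)) = -43558 + (-468 + 45/56) = -43558 - 26163/56 = -2465411/56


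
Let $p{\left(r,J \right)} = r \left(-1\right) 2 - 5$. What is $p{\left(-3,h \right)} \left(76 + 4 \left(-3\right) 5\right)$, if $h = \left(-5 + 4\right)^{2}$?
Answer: $16$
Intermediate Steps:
$h = 1$ ($h = \left(-1\right)^{2} = 1$)
$p{\left(r,J \right)} = -5 - 2 r$ ($p{\left(r,J \right)} = - r 2 - 5 = - 2 r - 5 = -5 - 2 r$)
$p{\left(-3,h \right)} \left(76 + 4 \left(-3\right) 5\right) = \left(-5 - -6\right) \left(76 + 4 \left(-3\right) 5\right) = \left(-5 + 6\right) \left(76 - 60\right) = 1 \left(76 - 60\right) = 1 \cdot 16 = 16$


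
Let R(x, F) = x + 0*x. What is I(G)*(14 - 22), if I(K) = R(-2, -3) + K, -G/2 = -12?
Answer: -176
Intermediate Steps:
G = 24 (G = -2*(-12) = 24)
R(x, F) = x (R(x, F) = x + 0 = x)
I(K) = -2 + K
I(G)*(14 - 22) = (-2 + 24)*(14 - 22) = 22*(-8) = -176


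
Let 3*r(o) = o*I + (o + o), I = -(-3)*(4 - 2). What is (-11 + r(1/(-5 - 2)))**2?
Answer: 57121/441 ≈ 129.53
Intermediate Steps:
I = 6 (I = -(-3)*2 = -3*(-2) = 6)
r(o) = 8*o/3 (r(o) = (o*6 + (o + o))/3 = (6*o + 2*o)/3 = (8*o)/3 = 8*o/3)
(-11 + r(1/(-5 - 2)))**2 = (-11 + 8/(3*(-5 - 2)))**2 = (-11 + (8/3)/(-7))**2 = (-11 + (8/3)*(-1/7))**2 = (-11 - 8/21)**2 = (-239/21)**2 = 57121/441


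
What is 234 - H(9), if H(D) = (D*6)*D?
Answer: -252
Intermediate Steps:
H(D) = 6*D² (H(D) = (6*D)*D = 6*D²)
234 - H(9) = 234 - 6*9² = 234 - 6*81 = 234 - 1*486 = 234 - 486 = -252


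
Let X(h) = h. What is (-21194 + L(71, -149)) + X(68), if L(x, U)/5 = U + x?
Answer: -21516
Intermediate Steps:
L(x, U) = 5*U + 5*x (L(x, U) = 5*(U + x) = 5*U + 5*x)
(-21194 + L(71, -149)) + X(68) = (-21194 + (5*(-149) + 5*71)) + 68 = (-21194 + (-745 + 355)) + 68 = (-21194 - 390) + 68 = -21584 + 68 = -21516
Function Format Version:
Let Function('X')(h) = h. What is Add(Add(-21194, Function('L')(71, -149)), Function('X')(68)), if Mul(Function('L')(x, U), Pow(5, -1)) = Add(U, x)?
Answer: -21516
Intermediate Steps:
Function('L')(x, U) = Add(Mul(5, U), Mul(5, x)) (Function('L')(x, U) = Mul(5, Add(U, x)) = Add(Mul(5, U), Mul(5, x)))
Add(Add(-21194, Function('L')(71, -149)), Function('X')(68)) = Add(Add(-21194, Add(Mul(5, -149), Mul(5, 71))), 68) = Add(Add(-21194, Add(-745, 355)), 68) = Add(Add(-21194, -390), 68) = Add(-21584, 68) = -21516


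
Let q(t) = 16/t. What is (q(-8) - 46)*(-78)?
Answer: 3744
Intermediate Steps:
(q(-8) - 46)*(-78) = (16/(-8) - 46)*(-78) = (16*(-1/8) - 46)*(-78) = (-2 - 46)*(-78) = -48*(-78) = 3744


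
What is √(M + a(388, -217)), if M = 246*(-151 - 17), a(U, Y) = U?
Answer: 2*I*√10235 ≈ 202.34*I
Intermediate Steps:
M = -41328 (M = 246*(-168) = -41328)
√(M + a(388, -217)) = √(-41328 + 388) = √(-40940) = 2*I*√10235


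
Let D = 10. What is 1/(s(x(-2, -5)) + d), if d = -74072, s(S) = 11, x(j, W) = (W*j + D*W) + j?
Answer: -1/74061 ≈ -1.3502e-5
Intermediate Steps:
x(j, W) = j + 10*W + W*j (x(j, W) = (W*j + 10*W) + j = (10*W + W*j) + j = j + 10*W + W*j)
1/(s(x(-2, -5)) + d) = 1/(11 - 74072) = 1/(-74061) = -1/74061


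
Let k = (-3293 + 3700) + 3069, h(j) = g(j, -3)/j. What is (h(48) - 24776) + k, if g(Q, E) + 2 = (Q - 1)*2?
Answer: -255577/12 ≈ -21298.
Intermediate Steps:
g(Q, E) = -4 + 2*Q (g(Q, E) = -2 + (Q - 1)*2 = -2 + (-1 + Q)*2 = -2 + (-2 + 2*Q) = -4 + 2*Q)
h(j) = (-4 + 2*j)/j
k = 3476 (k = 407 + 3069 = 3476)
(h(48) - 24776) + k = ((2 - 4/48) - 24776) + 3476 = ((2 - 4*1/48) - 24776) + 3476 = ((2 - 1/12) - 24776) + 3476 = (23/12 - 24776) + 3476 = -297289/12 + 3476 = -255577/12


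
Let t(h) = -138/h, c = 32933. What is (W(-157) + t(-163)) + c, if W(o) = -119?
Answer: 5348820/163 ≈ 32815.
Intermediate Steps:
(W(-157) + t(-163)) + c = (-119 - 138/(-163)) + 32933 = (-119 - 138*(-1/163)) + 32933 = (-119 + 138/163) + 32933 = -19259/163 + 32933 = 5348820/163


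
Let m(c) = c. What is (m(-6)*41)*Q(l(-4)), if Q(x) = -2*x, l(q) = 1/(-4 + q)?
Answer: -123/2 ≈ -61.500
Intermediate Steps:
(m(-6)*41)*Q(l(-4)) = (-6*41)*(-2/(-4 - 4)) = -(-492)/(-8) = -(-492)*(-1)/8 = -246*1/4 = -123/2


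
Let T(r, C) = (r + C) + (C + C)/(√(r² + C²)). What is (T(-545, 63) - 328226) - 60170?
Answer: -388878 + 63*√300994/150497 ≈ -3.8888e+5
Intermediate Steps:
T(r, C) = C + r + 2*C/√(C² + r²) (T(r, C) = (C + r) + (2*C)/(√(C² + r²)) = (C + r) + (2*C)/√(C² + r²) = (C + r) + 2*C/√(C² + r²) = C + r + 2*C/√(C² + r²))
(T(-545, 63) - 328226) - 60170 = ((63 - 545 + 2*63/√(63² + (-545)²)) - 328226) - 60170 = ((63 - 545 + 2*63/√(3969 + 297025)) - 328226) - 60170 = ((63 - 545 + 2*63/√300994) - 328226) - 60170 = ((63 - 545 + 2*63*(√300994/300994)) - 328226) - 60170 = ((63 - 545 + 63*√300994/150497) - 328226) - 60170 = ((-482 + 63*√300994/150497) - 328226) - 60170 = (-328708 + 63*√300994/150497) - 60170 = -388878 + 63*√300994/150497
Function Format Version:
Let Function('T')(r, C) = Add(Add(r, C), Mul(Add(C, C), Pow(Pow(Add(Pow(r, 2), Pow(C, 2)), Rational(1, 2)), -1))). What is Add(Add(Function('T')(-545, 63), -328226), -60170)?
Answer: Add(-388878, Mul(Rational(63, 150497), Pow(300994, Rational(1, 2)))) ≈ -3.8888e+5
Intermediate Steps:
Function('T')(r, C) = Add(C, r, Mul(2, C, Pow(Add(Pow(C, 2), Pow(r, 2)), Rational(-1, 2)))) (Function('T')(r, C) = Add(Add(C, r), Mul(Mul(2, C), Pow(Pow(Add(Pow(C, 2), Pow(r, 2)), Rational(1, 2)), -1))) = Add(Add(C, r), Mul(Mul(2, C), Pow(Add(Pow(C, 2), Pow(r, 2)), Rational(-1, 2)))) = Add(Add(C, r), Mul(2, C, Pow(Add(Pow(C, 2), Pow(r, 2)), Rational(-1, 2)))) = Add(C, r, Mul(2, C, Pow(Add(Pow(C, 2), Pow(r, 2)), Rational(-1, 2)))))
Add(Add(Function('T')(-545, 63), -328226), -60170) = Add(Add(Add(63, -545, Mul(2, 63, Pow(Add(Pow(63, 2), Pow(-545, 2)), Rational(-1, 2)))), -328226), -60170) = Add(Add(Add(63, -545, Mul(2, 63, Pow(Add(3969, 297025), Rational(-1, 2)))), -328226), -60170) = Add(Add(Add(63, -545, Mul(2, 63, Pow(300994, Rational(-1, 2)))), -328226), -60170) = Add(Add(Add(63, -545, Mul(2, 63, Mul(Rational(1, 300994), Pow(300994, Rational(1, 2))))), -328226), -60170) = Add(Add(Add(63, -545, Mul(Rational(63, 150497), Pow(300994, Rational(1, 2)))), -328226), -60170) = Add(Add(Add(-482, Mul(Rational(63, 150497), Pow(300994, Rational(1, 2)))), -328226), -60170) = Add(Add(-328708, Mul(Rational(63, 150497), Pow(300994, Rational(1, 2)))), -60170) = Add(-388878, Mul(Rational(63, 150497), Pow(300994, Rational(1, 2))))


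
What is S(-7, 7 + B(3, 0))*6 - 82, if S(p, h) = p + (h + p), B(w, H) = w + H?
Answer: -106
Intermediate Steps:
B(w, H) = H + w
S(p, h) = h + 2*p
S(-7, 7 + B(3, 0))*6 - 82 = ((7 + (0 + 3)) + 2*(-7))*6 - 82 = ((7 + 3) - 14)*6 - 82 = (10 - 14)*6 - 82 = -4*6 - 82 = -24 - 82 = -106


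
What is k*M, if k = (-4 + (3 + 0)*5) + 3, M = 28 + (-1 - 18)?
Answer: 126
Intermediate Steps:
M = 9 (M = 28 - 19 = 9)
k = 14 (k = (-4 + 3*5) + 3 = (-4 + 15) + 3 = 11 + 3 = 14)
k*M = 14*9 = 126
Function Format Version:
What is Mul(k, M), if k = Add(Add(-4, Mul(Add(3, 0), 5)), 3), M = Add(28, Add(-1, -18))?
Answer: 126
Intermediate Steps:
M = 9 (M = Add(28, -19) = 9)
k = 14 (k = Add(Add(-4, Mul(3, 5)), 3) = Add(Add(-4, 15), 3) = Add(11, 3) = 14)
Mul(k, M) = Mul(14, 9) = 126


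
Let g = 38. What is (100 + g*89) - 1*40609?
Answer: -37127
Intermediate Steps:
(100 + g*89) - 1*40609 = (100 + 38*89) - 1*40609 = (100 + 3382) - 40609 = 3482 - 40609 = -37127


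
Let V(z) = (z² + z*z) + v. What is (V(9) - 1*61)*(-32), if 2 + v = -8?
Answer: -2912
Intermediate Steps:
v = -10 (v = -2 - 8 = -10)
V(z) = -10 + 2*z² (V(z) = (z² + z*z) - 10 = (z² + z²) - 10 = 2*z² - 10 = -10 + 2*z²)
(V(9) - 1*61)*(-32) = ((-10 + 2*9²) - 1*61)*(-32) = ((-10 + 2*81) - 61)*(-32) = ((-10 + 162) - 61)*(-32) = (152 - 61)*(-32) = 91*(-32) = -2912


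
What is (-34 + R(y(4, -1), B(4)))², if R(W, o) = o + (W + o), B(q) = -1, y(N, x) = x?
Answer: 1369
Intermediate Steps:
R(W, o) = W + 2*o
(-34 + R(y(4, -1), B(4)))² = (-34 + (-1 + 2*(-1)))² = (-34 + (-1 - 2))² = (-34 - 3)² = (-37)² = 1369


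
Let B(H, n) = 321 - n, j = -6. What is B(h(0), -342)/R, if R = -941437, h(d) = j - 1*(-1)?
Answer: -663/941437 ≈ -0.00070424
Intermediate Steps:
h(d) = -5 (h(d) = -6 - 1*(-1) = -6 + 1 = -5)
B(h(0), -342)/R = (321 - 1*(-342))/(-941437) = (321 + 342)*(-1/941437) = 663*(-1/941437) = -663/941437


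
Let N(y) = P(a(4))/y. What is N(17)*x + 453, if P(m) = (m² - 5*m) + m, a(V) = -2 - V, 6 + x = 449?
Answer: 34281/17 ≈ 2016.5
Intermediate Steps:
x = 443 (x = -6 + 449 = 443)
P(m) = m² - 4*m
N(y) = 60/y (N(y) = ((-2 - 1*4)*(-4 + (-2 - 1*4)))/y = ((-2 - 4)*(-4 + (-2 - 4)))/y = (-6*(-4 - 6))/y = (-6*(-10))/y = 60/y)
N(17)*x + 453 = (60/17)*443 + 453 = 26580/17 + 453 = 34281/17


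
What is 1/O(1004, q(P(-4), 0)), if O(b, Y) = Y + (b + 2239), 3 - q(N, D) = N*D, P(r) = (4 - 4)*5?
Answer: 1/3246 ≈ 0.00030807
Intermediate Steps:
P(r) = 0 (P(r) = 0*5 = 0)
q(N, D) = 3 - D*N (q(N, D) = 3 - N*D = 3 - D*N)
O(b, Y) = 2239 + Y + b (O(b, Y) = Y + (2239 + b) = 2239 + Y + b)
1/O(1004, q(P(-4), 0)) = 1/(2239 + (3 - 1*0*0) + 1004) = 1/(2239 + (3 + 0) + 1004) = 1/(2239 + 3 + 1004) = 1/3246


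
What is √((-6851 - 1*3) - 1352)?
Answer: I*√8206 ≈ 90.587*I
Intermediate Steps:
√((-6851 - 1*3) - 1352) = √((-6851 - 3) - 1352) = √(-6854 - 1352) = √(-8206) = I*√8206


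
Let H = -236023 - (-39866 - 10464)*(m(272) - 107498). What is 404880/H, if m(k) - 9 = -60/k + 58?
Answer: -4588640/61282159359 ≈ -7.4877e-5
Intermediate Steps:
m(k) = 67 - 60/k (m(k) = 9 + (-60/k + 58) = 9 + (58 - 60/k) = 67 - 60/k)
H = -183846478077/34 (H = -236023 - (-39866 - 10464)*((67 - 60/272) - 107498) = -236023 - (-50330)*((67 - 60*1/272) - 107498) = -236023 - (-50330)*((67 - 15/68) - 107498) = -236023 - (-50330)*(4541/68 - 107498) = -236023 - (-50330)*(-7305323)/68 = -236023 - 1*183838453295/34 = -236023 - 183838453295/34 = -183846478077/34 ≈ -5.4073e+9)
404880/H = 404880/(-183846478077/34) = 404880*(-34/183846478077) = -4588640/61282159359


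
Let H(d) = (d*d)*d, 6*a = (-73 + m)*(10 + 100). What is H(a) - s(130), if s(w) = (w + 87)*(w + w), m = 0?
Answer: -64724226715/27 ≈ -2.3972e+9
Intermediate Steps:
s(w) = 2*w*(87 + w) (s(w) = (87 + w)*(2*w) = 2*w*(87 + w))
a = -4015/3 (a = ((-73 + 0)*(10 + 100))/6 = (-73*110)/6 = (1/6)*(-8030) = -4015/3 ≈ -1338.3)
H(d) = d**3 (H(d) = d**2*d = d**3)
H(a) - s(130) = (-4015/3)**3 - 2*130*(87 + 130) = -64722703375/27 - 2*130*217 = -64722703375/27 - 1*56420 = -64722703375/27 - 56420 = -64724226715/27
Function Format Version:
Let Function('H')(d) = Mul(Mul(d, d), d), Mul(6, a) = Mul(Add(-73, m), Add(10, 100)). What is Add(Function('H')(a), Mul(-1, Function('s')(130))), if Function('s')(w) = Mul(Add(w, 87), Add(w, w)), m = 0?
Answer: Rational(-64724226715, 27) ≈ -2.3972e+9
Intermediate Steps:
Function('s')(w) = Mul(2, w, Add(87, w)) (Function('s')(w) = Mul(Add(87, w), Mul(2, w)) = Mul(2, w, Add(87, w)))
a = Rational(-4015, 3) (a = Mul(Rational(1, 6), Mul(Add(-73, 0), Add(10, 100))) = Mul(Rational(1, 6), Mul(-73, 110)) = Mul(Rational(1, 6), -8030) = Rational(-4015, 3) ≈ -1338.3)
Function('H')(d) = Pow(d, 3) (Function('H')(d) = Mul(Pow(d, 2), d) = Pow(d, 3))
Add(Function('H')(a), Mul(-1, Function('s')(130))) = Add(Pow(Rational(-4015, 3), 3), Mul(-1, Mul(2, 130, Add(87, 130)))) = Add(Rational(-64722703375, 27), Mul(-1, Mul(2, 130, 217))) = Add(Rational(-64722703375, 27), Mul(-1, 56420)) = Add(Rational(-64722703375, 27), -56420) = Rational(-64724226715, 27)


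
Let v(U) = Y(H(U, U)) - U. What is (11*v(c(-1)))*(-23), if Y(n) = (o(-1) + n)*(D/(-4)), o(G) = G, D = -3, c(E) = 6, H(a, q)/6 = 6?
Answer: -20493/4 ≈ -5123.3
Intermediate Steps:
H(a, q) = 36 (H(a, q) = 6*6 = 36)
Y(n) = -3/4 + 3*n/4 (Y(n) = (-1 + n)*(-3/(-4)) = (-1 + n)*(-3*(-1/4)) = (-1 + n)*(3/4) = -3/4 + 3*n/4)
v(U) = 105/4 - U (v(U) = (-3/4 + (3/4)*36) - U = (-3/4 + 27) - U = 105/4 - U)
(11*v(c(-1)))*(-23) = (11*(105/4 - 1*6))*(-23) = (11*(105/4 - 6))*(-23) = (11*(81/4))*(-23) = (891/4)*(-23) = -20493/4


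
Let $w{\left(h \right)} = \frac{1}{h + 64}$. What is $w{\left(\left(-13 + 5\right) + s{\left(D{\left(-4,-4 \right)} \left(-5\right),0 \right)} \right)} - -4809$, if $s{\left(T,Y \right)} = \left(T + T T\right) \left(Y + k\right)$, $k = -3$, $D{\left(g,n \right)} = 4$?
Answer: $\frac{5212955}{1084} \approx 4809.0$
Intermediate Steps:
$s{\left(T,Y \right)} = \left(-3 + Y\right) \left(T + T^{2}\right)$ ($s{\left(T,Y \right)} = \left(T + T T\right) \left(Y - 3\right) = \left(T + T^{2}\right) \left(-3 + Y\right) = \left(-3 + Y\right) \left(T + T^{2}\right)$)
$w{\left(h \right)} = \frac{1}{64 + h}$
$w{\left(\left(-13 + 5\right) + s{\left(D{\left(-4,-4 \right)} \left(-5\right),0 \right)} \right)} - -4809 = \frac{1}{64 + \left(\left(-13 + 5\right) + 4 \left(-5\right) \left(-3 + 0 - 3 \cdot 4 \left(-5\right) + 4 \left(-5\right) 0\right)\right)} - -4809 = \frac{1}{64 - \left(8 + 20 \left(-3 + 0 - -60 - 0\right)\right)} + 4809 = \frac{1}{64 - \left(8 + 20 \left(-3 + 0 + 60 + 0\right)\right)} + 4809 = \frac{1}{64 - 1148} + 4809 = \frac{1}{-1084} + 4809 = - \frac{1}{1084} + 4809 = \frac{5212955}{1084}$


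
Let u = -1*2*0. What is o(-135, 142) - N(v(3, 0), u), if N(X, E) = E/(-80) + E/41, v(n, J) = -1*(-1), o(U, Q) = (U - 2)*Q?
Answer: -19454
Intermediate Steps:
u = 0 (u = -2*0 = 0)
o(U, Q) = Q*(-2 + U) (o(U, Q) = (-2 + U)*Q = Q*(-2 + U))
v(n, J) = 1
N(X, E) = 39*E/3280 (N(X, E) = E*(-1/80) + E*(1/41) = -E/80 + E/41 = 39*E/3280)
o(-135, 142) - N(v(3, 0), u) = 142*(-2 - 135) - 39*0/3280 = 142*(-137) - 1*0 = -19454 + 0 = -19454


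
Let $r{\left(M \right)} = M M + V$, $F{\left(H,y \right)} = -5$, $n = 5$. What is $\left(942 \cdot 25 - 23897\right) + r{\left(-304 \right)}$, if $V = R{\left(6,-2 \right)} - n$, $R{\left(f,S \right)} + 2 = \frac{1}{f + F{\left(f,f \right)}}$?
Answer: $92063$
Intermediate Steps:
$R{\left(f,S \right)} = -2 + \frac{1}{-5 + f}$ ($R{\left(f,S \right)} = -2 + \frac{1}{f - 5} = -2 + \frac{1}{-5 + f}$)
$V = -6$ ($V = \frac{11 - 12}{-5 + 6} - 5 = \frac{11 - 12}{1} - 5 = 1 \left(-1\right) - 5 = -1 - 5 = -6$)
$r{\left(M \right)} = -6 + M^{2}$ ($r{\left(M \right)} = M M - 6 = M^{2} - 6 = -6 + M^{2}$)
$\left(942 \cdot 25 - 23897\right) + r{\left(-304 \right)} = \left(942 \cdot 25 - 23897\right) - \left(6 - \left(-304\right)^{2}\right) = \left(23550 - 23897\right) + \left(-6 + 92416\right) = -347 + 92410 = 92063$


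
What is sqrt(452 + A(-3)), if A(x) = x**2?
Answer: sqrt(461) ≈ 21.471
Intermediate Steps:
sqrt(452 + A(-3)) = sqrt(452 + (-3)**2) = sqrt(452 + 9) = sqrt(461)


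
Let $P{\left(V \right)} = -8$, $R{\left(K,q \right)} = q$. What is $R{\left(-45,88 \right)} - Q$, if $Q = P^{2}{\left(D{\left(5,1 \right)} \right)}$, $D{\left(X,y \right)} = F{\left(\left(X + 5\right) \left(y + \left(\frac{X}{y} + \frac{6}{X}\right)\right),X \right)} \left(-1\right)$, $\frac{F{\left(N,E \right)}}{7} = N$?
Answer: $24$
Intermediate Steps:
$F{\left(N,E \right)} = 7 N$
$D{\left(X,y \right)} = - 7 \left(5 + X\right) \left(y + \frac{6}{X} + \frac{X}{y}\right)$ ($D{\left(X,y \right)} = 7 \left(X + 5\right) \left(y + \left(\frac{X}{y} + \frac{6}{X}\right)\right) \left(-1\right) = 7 \left(5 + X\right) \left(y + \left(\frac{6}{X} + \frac{X}{y}\right)\right) \left(-1\right) = 7 \left(5 + X\right) \left(y + \frac{6}{X} + \frac{X}{y}\right) \left(-1\right) = - 7 \left(5 + X\right) \left(y + \frac{6}{X} + \frac{X}{y}\right)$)
$Q = 64$ ($Q = \left(-8\right)^{2} = 64$)
$R{\left(-45,88 \right)} - Q = 88 - 64 = 24$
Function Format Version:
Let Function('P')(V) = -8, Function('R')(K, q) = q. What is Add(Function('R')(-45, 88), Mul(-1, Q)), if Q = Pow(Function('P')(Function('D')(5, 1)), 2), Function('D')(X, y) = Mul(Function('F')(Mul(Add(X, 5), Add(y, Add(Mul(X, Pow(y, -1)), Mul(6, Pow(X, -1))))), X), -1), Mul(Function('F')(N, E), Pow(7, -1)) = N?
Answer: 24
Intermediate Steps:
Function('F')(N, E) = Mul(7, N)
Function('D')(X, y) = Mul(-7, Add(5, X), Add(y, Mul(6, Pow(X, -1)), Mul(X, Pow(y, -1)))) (Function('D')(X, y) = Mul(Mul(7, Mul(Add(X, 5), Add(y, Add(Mul(X, Pow(y, -1)), Mul(6, Pow(X, -1)))))), -1) = Mul(Mul(7, Mul(Add(5, X), Add(y, Add(Mul(6, Pow(X, -1)), Mul(X, Pow(y, -1)))))), -1) = Mul(Mul(7, Mul(Add(5, X), Add(y, Mul(6, Pow(X, -1)), Mul(X, Pow(y, -1))))), -1) = Mul(Mul(7, Add(5, X), Add(y, Mul(6, Pow(X, -1)), Mul(X, Pow(y, -1)))), -1) = Mul(-7, Add(5, X), Add(y, Mul(6, Pow(X, -1)), Mul(X, Pow(y, -1)))))
Q = 64 (Q = Pow(-8, 2) = 64)
Add(Function('R')(-45, 88), Mul(-1, Q)) = Add(88, Mul(-1, 64)) = Add(88, -64) = 24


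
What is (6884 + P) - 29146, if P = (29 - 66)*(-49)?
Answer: -20449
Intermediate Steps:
P = 1813 (P = -37*(-49) = 1813)
(6884 + P) - 29146 = (6884 + 1813) - 29146 = 8697 - 29146 = -20449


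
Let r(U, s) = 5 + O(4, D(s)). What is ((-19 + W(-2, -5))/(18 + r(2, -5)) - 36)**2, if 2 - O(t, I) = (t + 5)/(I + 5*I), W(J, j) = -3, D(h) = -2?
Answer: 14409616/10609 ≈ 1358.2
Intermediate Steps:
O(t, I) = 2 - (5 + t)/(6*I) (O(t, I) = 2 - (t + 5)/(I + 5*I) = 2 - (5 + t)/(6*I))
r(U, s) = 31/4 (r(U, s) = 5 + (1/6)*(-5 - 1*4 + 12*(-2))/(-2) = 5 + (1/6)*(-1/2)*(-5 - 4 - 24) = 5 + (1/6)*(-1/2)*(-33) = 5 + 11/4 = 31/4)
((-19 + W(-2, -5))/(18 + r(2, -5)) - 36)**2 = ((-19 - 3)/(18 + 31/4) - 36)**2 = (-22/103/4 - 36)**2 = (-22*4/103 - 36)**2 = (-88/103 - 36)**2 = (-3796/103)**2 = 14409616/10609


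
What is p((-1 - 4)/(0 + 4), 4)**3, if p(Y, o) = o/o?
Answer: 1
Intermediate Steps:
p(Y, o) = 1
p((-1 - 4)/(0 + 4), 4)**3 = 1**3 = 1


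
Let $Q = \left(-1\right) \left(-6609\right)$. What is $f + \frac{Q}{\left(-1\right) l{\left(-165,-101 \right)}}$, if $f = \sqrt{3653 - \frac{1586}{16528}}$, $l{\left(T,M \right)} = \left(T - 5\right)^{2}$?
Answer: $- \frac{6609}{28900} + \frac{\sqrt{62367579534}}{4132} \approx 60.211$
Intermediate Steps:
$l{\left(T,M \right)} = \left(-5 + T\right)^{2}$
$Q = 6609$
$f = \frac{\sqrt{62367579534}}{4132}$ ($f = \sqrt{3653 - \frac{793}{8264}} = \sqrt{\frac{30187599}{8264}} = \frac{\sqrt{62367579534}}{4132} \approx 60.439$)
$f + \frac{Q}{\left(-1\right) l{\left(-165,-101 \right)}} = \frac{\sqrt{62367579534}}{4132} + \frac{6609}{\left(-1\right) \left(-5 - 165\right)^{2}} = \frac{\sqrt{62367579534}}{4132} + \frac{6609}{\left(-1\right) \left(-170\right)^{2}} = \frac{\sqrt{62367579534}}{4132} + \frac{6609}{\left(-1\right) 28900} = \frac{\sqrt{62367579534}}{4132} + \frac{6609}{-28900} = \frac{\sqrt{62367579534}}{4132} + 6609 \left(- \frac{1}{28900}\right) = \frac{\sqrt{62367579534}}{4132} - \frac{6609}{28900} = - \frac{6609}{28900} + \frac{\sqrt{62367579534}}{4132}$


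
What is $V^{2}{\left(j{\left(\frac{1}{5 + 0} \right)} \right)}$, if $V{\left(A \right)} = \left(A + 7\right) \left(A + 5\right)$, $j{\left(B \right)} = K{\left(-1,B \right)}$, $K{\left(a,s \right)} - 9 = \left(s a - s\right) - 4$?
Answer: $\frac{7750656}{625} \approx 12401.0$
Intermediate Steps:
$K{\left(a,s \right)} = 5 - s + a s$ ($K{\left(a,s \right)} = 9 - \left(4 + s - s a\right) = 9 - \left(4 + s - a s\right) = 5 - s + a s$)
$j{\left(B \right)} = 5 - 2 B$ ($j{\left(B \right)} = 5 - B - B = 5 - 2 B$)
$V{\left(A \right)} = \left(5 + A\right) \left(7 + A\right)$ ($V{\left(A \right)} = \left(7 + A\right) \left(5 + A\right) = \left(5 + A\right) \left(7 + A\right)$)
$V^{2}{\left(j{\left(\frac{1}{5 + 0} \right)} \right)} = \left(35 + \left(5 - \frac{2}{5 + 0}\right)^{2} + 12 \left(5 - \frac{2}{5 + 0}\right)\right)^{2} = \left(35 + \left(5 - \frac{2}{5}\right)^{2} + 12 \left(5 - \frac{2}{5}\right)\right)^{2} = \left(35 + \left(\frac{23}{5}\right)^{2} + 12 \cdot \frac{23}{5}\right)^{2} = \left(35 + \frac{529}{25} + \frac{276}{5}\right)^{2} = \left(\frac{2784}{25}\right)^{2} = \frac{7750656}{625}$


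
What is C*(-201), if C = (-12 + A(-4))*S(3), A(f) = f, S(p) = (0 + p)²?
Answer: 28944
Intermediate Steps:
S(p) = p²
C = -144 (C = (-12 - 4)*3² = -16*9 = -144)
C*(-201) = -144*(-201) = 28944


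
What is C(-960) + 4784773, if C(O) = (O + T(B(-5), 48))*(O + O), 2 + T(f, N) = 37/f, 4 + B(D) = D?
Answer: 19919119/3 ≈ 6.6397e+6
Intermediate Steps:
B(D) = -4 + D
T(f, N) = -2 + 37/f
C(O) = 2*O*(-55/9 + O) (C(O) = (O + (-2 + 37/(-4 - 5)))*(O + O) = (O + (-2 + 37/(-9)))*(2*O) = (O + (-2 + 37*(-1/9)))*(2*O) = (O + (-2 - 37/9))*(2*O) = (O - 55/9)*(2*O) = (-55/9 + O)*(2*O) = 2*O*(-55/9 + O))
C(-960) + 4784773 = (2/9)*(-960)*(-55 + 9*(-960)) + 4784773 = (2/9)*(-960)*(-55 - 8640) + 4784773 = (2/9)*(-960)*(-8695) + 4784773 = 5564800/3 + 4784773 = 19919119/3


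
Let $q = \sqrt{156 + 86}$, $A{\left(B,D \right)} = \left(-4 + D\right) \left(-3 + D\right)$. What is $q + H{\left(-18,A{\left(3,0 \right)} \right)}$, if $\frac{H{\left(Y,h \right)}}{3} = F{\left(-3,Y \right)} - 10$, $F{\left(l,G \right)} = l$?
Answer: $-39 + 11 \sqrt{2} \approx -23.444$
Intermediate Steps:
$q = 11 \sqrt{2}$ ($q = \sqrt{242} = 11 \sqrt{2} \approx 15.556$)
$H{\left(Y,h \right)} = -39$ ($H{\left(Y,h \right)} = 3 \left(-3 - 10\right) = 3 \left(-13\right) = -39$)
$q + H{\left(-18,A{\left(3,0 \right)} \right)} = 11 \sqrt{2} - 39 = -39 + 11 \sqrt{2}$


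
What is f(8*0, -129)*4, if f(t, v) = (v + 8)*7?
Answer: -3388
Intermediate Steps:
f(t, v) = 56 + 7*v (f(t, v) = (8 + v)*7 = 56 + 7*v)
f(8*0, -129)*4 = (56 + 7*(-129))*4 = (56 - 903)*4 = -847*4 = -3388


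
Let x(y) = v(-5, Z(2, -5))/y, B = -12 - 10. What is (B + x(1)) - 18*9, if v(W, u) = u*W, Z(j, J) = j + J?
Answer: -169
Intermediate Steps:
B = -22
Z(j, J) = J + j
v(W, u) = W*u
x(y) = 15/y (x(y) = (-5*(-5 + 2))/y = (-5*(-3))/y = 15/y)
(B + x(1)) - 18*9 = (-22 + 15/1) - 18*9 = (-22 + 15*1) - 162 = (-22 + 15) - 162 = -7 - 162 = -169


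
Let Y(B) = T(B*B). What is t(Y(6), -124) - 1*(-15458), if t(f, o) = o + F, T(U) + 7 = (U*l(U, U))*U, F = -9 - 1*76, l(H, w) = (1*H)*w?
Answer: 15249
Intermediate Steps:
l(H, w) = H*w
F = -85 (F = -9 - 76 = -85)
T(U) = -7 + U⁴ (T(U) = -7 + (U*(U*U))*U = -7 + (U*U²)*U = -7 + U³*U = -7 + U⁴)
Y(B) = -7 + B⁸ (Y(B) = -7 + (B*B)⁴ = -7 + (B²)⁴ = -7 + B⁸)
t(f, o) = -85 + o (t(f, o) = o - 85 = -85 + o)
t(Y(6), -124) - 1*(-15458) = (-85 - 124) - 1*(-15458) = -209 + 15458 = 15249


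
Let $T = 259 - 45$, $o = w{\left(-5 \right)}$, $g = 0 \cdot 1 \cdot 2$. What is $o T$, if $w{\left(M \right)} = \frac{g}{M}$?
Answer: $0$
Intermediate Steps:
$g = 0$ ($g = 0 \cdot 2 = 0$)
$w{\left(M \right)} = 0$ ($w{\left(M \right)} = \frac{0}{M} = 0$)
$o = 0$
$T = 214$ ($T = 259 - 45 = 214$)
$o T = 0 \cdot 214 = 0$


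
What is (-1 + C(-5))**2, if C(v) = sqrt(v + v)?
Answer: (1 - I*sqrt(10))**2 ≈ -9.0 - 6.3246*I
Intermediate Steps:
C(v) = sqrt(2)*sqrt(v) (C(v) = sqrt(2*v) = sqrt(2)*sqrt(v))
(-1 + C(-5))**2 = (-1 + sqrt(2)*sqrt(-5))**2 = (-1 + sqrt(2)*(I*sqrt(5)))**2 = (-1 + I*sqrt(10))**2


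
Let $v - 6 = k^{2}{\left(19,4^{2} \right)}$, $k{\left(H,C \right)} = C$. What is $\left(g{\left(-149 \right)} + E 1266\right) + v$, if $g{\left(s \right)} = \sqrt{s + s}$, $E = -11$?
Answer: $-13664 + i \sqrt{298} \approx -13664.0 + 17.263 i$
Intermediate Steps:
$g{\left(s \right)} = \sqrt{2} \sqrt{s}$ ($g{\left(s \right)} = \sqrt{2 s} = \sqrt{2} \sqrt{s}$)
$v = 262$ ($v = 6 + \left(4^{2}\right)^{2} = 6 + 16^{2} = 6 + 256 = 262$)
$\left(g{\left(-149 \right)} + E 1266\right) + v = \left(\sqrt{2} \sqrt{-149} - 13926\right) + 262 = \left(\sqrt{2} i \sqrt{149} - 13926\right) + 262 = \left(i \sqrt{298} - 13926\right) + 262 = \left(-13926 + i \sqrt{298}\right) + 262 = -13664 + i \sqrt{298}$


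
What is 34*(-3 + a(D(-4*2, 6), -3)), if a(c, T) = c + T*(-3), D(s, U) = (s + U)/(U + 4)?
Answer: 986/5 ≈ 197.20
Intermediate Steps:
D(s, U) = (U + s)/(4 + U)
a(c, T) = c - 3*T
34*(-3 + a(D(-4*2, 6), -3)) = 34*(-3 + ((6 - 4*2)/(4 + 6) - 3*(-3))) = 34*(-3 + ((6 - 8)/10 + 9)) = 34*(-3 + ((⅒)*(-2) + 9)) = 34*(-3 + (-⅕ + 9)) = 34*(-3 + 44/5) = 34*(29/5) = 986/5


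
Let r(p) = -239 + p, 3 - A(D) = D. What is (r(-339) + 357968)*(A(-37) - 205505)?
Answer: -73431136350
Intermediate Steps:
A(D) = 3 - D
(r(-339) + 357968)*(A(-37) - 205505) = ((-239 - 339) + 357968)*((3 - 1*(-37)) - 205505) = (-578 + 357968)*((3 + 37) - 205505) = 357390*(40 - 205505) = 357390*(-205465) = -73431136350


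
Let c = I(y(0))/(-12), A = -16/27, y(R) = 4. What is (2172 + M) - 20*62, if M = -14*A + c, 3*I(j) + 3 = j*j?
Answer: 101513/108 ≈ 939.94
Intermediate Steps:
I(j) = -1 + j**2/3 (I(j) = -1 + (j*j)/3 = -1 + j**2/3)
A = -16/27 (A = -16*1/27 = -16/27 ≈ -0.59259)
c = -13/36 (c = (-1 + (1/3)*4**2)/(-12) = (-1 + (1/3)*16)*(-1/12) = (-1 + 16/3)*(-1/12) = (13/3)*(-1/12) = -13/36 ≈ -0.36111)
M = 857/108 (M = -14*(-16/27) - 13/36 = 224/27 - 13/36 = 857/108 ≈ 7.9352)
(2172 + M) - 20*62 = (2172 + 857/108) - 20*62 = 235433/108 - 1240 = 101513/108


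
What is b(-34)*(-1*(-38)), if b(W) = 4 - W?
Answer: 1444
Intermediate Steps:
b(-34)*(-1*(-38)) = (4 - 1*(-34))*(-1*(-38)) = (4 + 34)*38 = 38*38 = 1444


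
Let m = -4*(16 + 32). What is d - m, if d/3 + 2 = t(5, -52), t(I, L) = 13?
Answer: 225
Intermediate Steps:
m = -192 (m = -4*48 = -192)
d = 33 (d = -6 + 3*13 = -6 + 39 = 33)
d - m = 33 - 1*(-192) = 33 + 192 = 225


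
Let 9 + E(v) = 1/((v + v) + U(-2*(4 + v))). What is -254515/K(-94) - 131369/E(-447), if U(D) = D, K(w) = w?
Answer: 117369083/6862 ≈ 17104.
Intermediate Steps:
E(v) = -73/8 (E(v) = -9 + 1/((v + v) - 2*(4 + v)) = -9 + 1/(2*v + (-8 - 2*v)) = -9 + 1/(-8) = -9 - ⅛ = -73/8)
-254515/K(-94) - 131369/E(-447) = -254515/(-94) - 131369/(-73/8) = -254515*(-1/94) - 131369*(-8/73) = 254515/94 + 1050952/73 = 117369083/6862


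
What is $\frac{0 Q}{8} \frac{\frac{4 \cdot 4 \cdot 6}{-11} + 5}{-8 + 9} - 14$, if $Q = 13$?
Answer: $-14$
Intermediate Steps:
$\frac{0 Q}{8} \frac{\frac{4 \cdot 4 \cdot 6}{-11} + 5}{-8 + 9} - 14 = \frac{0 \cdot 13}{8} \frac{\frac{4 \cdot 4 \cdot 6}{-11} + 5}{-8 + 9} - 14 = 0 \cdot \frac{1}{8} \frac{16 \cdot 6 \left(- \frac{1}{11}\right) + 5}{1} - 14 = 0 \left(96 \left(- \frac{1}{11}\right) + 5\right) 1 - 14 = 0 \left(- \frac{96}{11} + 5\right) 1 - 14 = 0 \left(\left(- \frac{41}{11}\right) 1\right) - 14 = 0 \left(- \frac{41}{11}\right) - 14 = 0 - 14 = -14$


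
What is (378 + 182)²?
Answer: 313600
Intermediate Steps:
(378 + 182)² = 560² = 313600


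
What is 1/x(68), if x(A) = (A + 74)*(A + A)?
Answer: 1/19312 ≈ 5.1781e-5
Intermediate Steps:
x(A) = 2*A*(74 + A) (x(A) = (74 + A)*(2*A) = 2*A*(74 + A))
1/x(68) = 1/(2*68*(74 + 68)) = 1/(2*68*142) = 1/19312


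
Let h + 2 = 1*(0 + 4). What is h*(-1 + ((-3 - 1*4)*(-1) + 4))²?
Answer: 200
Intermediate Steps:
h = 2 (h = -2 + 1*(0 + 4) = -2 + 1*4 = -2 + 4 = 2)
h*(-1 + ((-3 - 1*4)*(-1) + 4))² = 2*(-1 + ((-3 - 1*4)*(-1) + 4))² = 2*(-1 + ((-3 - 4)*(-1) + 4))² = 2*(-1 + (-7*(-1) + 4))² = 2*(-1 + (7 + 4))² = 2*(-1 + 11)² = 2*10² = 2*100 = 200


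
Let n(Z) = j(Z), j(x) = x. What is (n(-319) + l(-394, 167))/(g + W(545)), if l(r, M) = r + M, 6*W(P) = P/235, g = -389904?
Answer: 153972/109952819 ≈ 0.0014003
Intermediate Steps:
n(Z) = Z
W(P) = P/1410 (W(P) = (P/235)/6 = P/1410)
l(r, M) = M + r
(n(-319) + l(-394, 167))/(g + W(545)) = (-319 + (167 - 394))/(-389904 + (1/1410)*545) = (-319 - 227)/(-389904 + 109/282) = -546/(-109952819/282) = -546*(-282/109952819) = 153972/109952819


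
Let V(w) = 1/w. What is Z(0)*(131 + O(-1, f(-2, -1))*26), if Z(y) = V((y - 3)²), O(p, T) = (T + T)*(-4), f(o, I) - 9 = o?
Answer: -1325/9 ≈ -147.22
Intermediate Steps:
f(o, I) = 9 + o
O(p, T) = -8*T (O(p, T) = (2*T)*(-4) = -8*T)
Z(y) = (-3 + y)⁻² (Z(y) = 1/((y - 3)²) = 1/((-3 + y)²) = (-3 + y)⁻²)
Z(0)*(131 + O(-1, f(-2, -1))*26) = (131 - 8*(9 - 2)*26)/(-3 + 0)² = (131 - 8*7*26)/(-3)² = (131 - 56*26)/9 = (131 - 1456)/9 = (⅑)*(-1325) = -1325/9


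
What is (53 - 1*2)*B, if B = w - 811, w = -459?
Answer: -64770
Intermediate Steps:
B = -1270 (B = -459 - 811 = -1270)
(53 - 1*2)*B = (53 - 1*2)*(-1270) = (53 - 2)*(-1270) = 51*(-1270) = -64770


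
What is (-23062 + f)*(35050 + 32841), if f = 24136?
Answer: 72914934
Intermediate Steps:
(-23062 + f)*(35050 + 32841) = (-23062 + 24136)*(35050 + 32841) = 1074*67891 = 72914934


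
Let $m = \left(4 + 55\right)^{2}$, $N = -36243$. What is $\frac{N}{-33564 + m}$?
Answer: $\frac{36243}{30083} \approx 1.2048$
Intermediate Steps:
$m = 3481$ ($m = 59^{2} = 3481$)
$\frac{N}{-33564 + m} = - \frac{36243}{-33564 + 3481} = - \frac{36243}{-30083} = \left(-36243\right) \left(- \frac{1}{30083}\right) = \frac{36243}{30083}$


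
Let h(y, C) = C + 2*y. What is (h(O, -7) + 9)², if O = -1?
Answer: 0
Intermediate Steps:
(h(O, -7) + 9)² = ((-7 + 2*(-1)) + 9)² = ((-7 - 2) + 9)² = (-9 + 9)² = 0² = 0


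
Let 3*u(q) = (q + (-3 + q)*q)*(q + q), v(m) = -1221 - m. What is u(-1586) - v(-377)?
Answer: -7988895164/3 ≈ -2.6630e+9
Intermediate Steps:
u(q) = 2*q*(q + q*(-3 + q))/3 (u(q) = ((q + (-3 + q)*q)*(q + q))/3 = ((q + q*(-3 + q))*(2*q))/3 = (2*q*(q + q*(-3 + q)))/3 = 2*q*(q + q*(-3 + q))/3)
u(-1586) - v(-377) = (⅔)*(-1586)²*(-2 - 1586) - (-1221 - 1*(-377)) = (⅔)*2515396*(-1588) - (-1221 + 377) = -7988897696/3 - 1*(-844) = -7988897696/3 + 844 = -7988895164/3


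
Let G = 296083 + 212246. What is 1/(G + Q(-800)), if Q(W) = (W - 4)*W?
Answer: 1/1151529 ≈ 8.6841e-7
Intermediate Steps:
G = 508329
Q(W) = W*(-4 + W) (Q(W) = (-4 + W)*W = W*(-4 + W))
1/(G + Q(-800)) = 1/(508329 - 800*(-4 - 800)) = 1/(508329 - 800*(-804)) = 1/(508329 + 643200) = 1/1151529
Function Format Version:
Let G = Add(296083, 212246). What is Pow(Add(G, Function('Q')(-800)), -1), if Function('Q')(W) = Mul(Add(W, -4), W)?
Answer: Rational(1, 1151529) ≈ 8.6841e-7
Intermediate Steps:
G = 508329
Function('Q')(W) = Mul(W, Add(-4, W)) (Function('Q')(W) = Mul(Add(-4, W), W) = Mul(W, Add(-4, W)))
Pow(Add(G, Function('Q')(-800)), -1) = Pow(Add(508329, Mul(-800, Add(-4, -800))), -1) = Pow(Add(508329, Mul(-800, -804)), -1) = Pow(Add(508329, 643200), -1) = Pow(1151529, -1) = Rational(1, 1151529)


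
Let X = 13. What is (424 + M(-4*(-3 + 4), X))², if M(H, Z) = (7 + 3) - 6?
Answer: 183184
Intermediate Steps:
M(H, Z) = 4 (M(H, Z) = 10 - 6 = 4)
(424 + M(-4*(-3 + 4), X))² = (424 + 4)² = 428² = 183184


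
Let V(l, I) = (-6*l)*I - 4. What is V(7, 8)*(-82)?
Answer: 27880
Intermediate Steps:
V(l, I) = -4 - 6*I*l (V(l, I) = -6*I*l - 4 = -4 - 6*I*l)
V(7, 8)*(-82) = (-4 - 6*8*7)*(-82) = (-4 - 336)*(-82) = -340*(-82) = 27880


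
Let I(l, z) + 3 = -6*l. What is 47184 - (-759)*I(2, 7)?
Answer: 35799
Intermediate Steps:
I(l, z) = -3 - 6*l
47184 - (-759)*I(2, 7) = 47184 - (-759)*(-3 - 6*2) = 47184 - (-759)*(-3 - 12) = 47184 - (-759)*(-15) = 47184 - 1*11385 = 47184 - 11385 = 35799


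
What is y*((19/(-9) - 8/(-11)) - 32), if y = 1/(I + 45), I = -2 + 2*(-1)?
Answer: -3305/4059 ≈ -0.81424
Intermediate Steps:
I = -4 (I = -2 - 2 = -4)
y = 1/41 (y = 1/(-4 + 45) = 1/41 ≈ 0.024390)
y*((19/(-9) - 8/(-11)) - 32) = ((19/(-9) - 8/(-11)) - 32)/41 = ((19*(-1/9) - 8*(-1/11)) - 32)/41 = ((-19/9 + 8/11) - 32)/41 = (-137/99 - 32)/41 = (1/41)*(-3305/99) = -3305/4059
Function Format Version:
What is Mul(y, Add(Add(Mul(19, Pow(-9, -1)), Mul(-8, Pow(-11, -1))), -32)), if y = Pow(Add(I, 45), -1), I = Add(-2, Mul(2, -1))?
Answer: Rational(-3305, 4059) ≈ -0.81424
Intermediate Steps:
I = -4 (I = Add(-2, -2) = -4)
y = Rational(1, 41) (y = Pow(Add(-4, 45), -1) = Pow(41, -1) = Rational(1, 41) ≈ 0.024390)
Mul(y, Add(Add(Mul(19, Pow(-9, -1)), Mul(-8, Pow(-11, -1))), -32)) = Mul(Rational(1, 41), Add(Add(Mul(19, Pow(-9, -1)), Mul(-8, Pow(-11, -1))), -32)) = Mul(Rational(1, 41), Add(Add(Mul(19, Rational(-1, 9)), Mul(-8, Rational(-1, 11))), -32)) = Mul(Rational(1, 41), Add(Add(Rational(-19, 9), Rational(8, 11)), -32)) = Mul(Rational(1, 41), Add(Rational(-137, 99), -32)) = Mul(Rational(1, 41), Rational(-3305, 99)) = Rational(-3305, 4059)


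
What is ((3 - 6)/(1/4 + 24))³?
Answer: -1728/912673 ≈ -0.0018933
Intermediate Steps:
((3 - 6)/(1/4 + 24))³ = (-3/(¼ + 24))³ = (-3/97/4)³ = (-3*4/97)³ = (-12/97)³ = -1728/912673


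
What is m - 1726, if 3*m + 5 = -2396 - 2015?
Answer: -3198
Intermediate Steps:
m = -1472 (m = -5/3 + (-2396 - 2015)/3 = -5/3 + (1/3)*(-4411) = -5/3 - 4411/3 = -1472)
m - 1726 = -1472 - 1726 = -3198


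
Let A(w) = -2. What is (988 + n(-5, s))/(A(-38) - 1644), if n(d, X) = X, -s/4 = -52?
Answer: -598/823 ≈ -0.72661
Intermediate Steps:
s = 208 (s = -4*(-52) = 208)
(988 + n(-5, s))/(A(-38) - 1644) = (988 + 208)/(-2 - 1644) = 1196/(-1646) = 1196*(-1/1646) = -598/823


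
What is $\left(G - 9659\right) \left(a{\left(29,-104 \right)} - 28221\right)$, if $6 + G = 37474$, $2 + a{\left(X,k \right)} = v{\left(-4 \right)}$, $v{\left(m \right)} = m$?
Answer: $-784964643$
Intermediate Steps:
$a{\left(X,k \right)} = -6$ ($a{\left(X,k \right)} = -2 - 4 = -6$)
$G = 37468$ ($G = -6 + 37474 = 37468$)
$\left(G - 9659\right) \left(a{\left(29,-104 \right)} - 28221\right) = \left(37468 - 9659\right) \left(-6 - 28221\right) = 27809 \left(-28227\right) = -784964643$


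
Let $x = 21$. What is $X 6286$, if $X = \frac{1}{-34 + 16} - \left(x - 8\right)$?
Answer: $- \frac{738605}{9} \approx -82067.0$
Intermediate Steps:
$X = - \frac{235}{18}$ ($X = \frac{1}{-34 + 16} - \left(21 - 8\right) = \frac{1}{-18} - 13 = - \frac{1}{18} - 13 = - \frac{235}{18} \approx -13.056$)
$X 6286 = \left(- \frac{235}{18}\right) 6286 = - \frac{738605}{9}$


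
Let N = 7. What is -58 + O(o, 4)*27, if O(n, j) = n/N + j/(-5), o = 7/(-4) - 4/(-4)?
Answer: -11549/140 ≈ -82.493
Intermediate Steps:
o = -3/4 (o = 7*(-1/4) - 4*(-1/4) = -7/4 + 1 = -3/4 ≈ -0.75000)
O(n, j) = -j/5 + n/7 (O(n, j) = n/7 + j/(-5) = n*(1/7) + j*(-1/5) = n/7 - j/5 = -j/5 + n/7)
-58 + O(o, 4)*27 = -58 + (-1/5*4 + (1/7)*(-3/4))*27 = -58 + (-4/5 - 3/28)*27 = -58 - 127/140*27 = -58 - 3429/140 = -11549/140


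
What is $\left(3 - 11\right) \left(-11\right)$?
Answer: $88$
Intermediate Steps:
$\left(3 - 11\right) \left(-11\right) = \left(-8\right) \left(-11\right) = 88$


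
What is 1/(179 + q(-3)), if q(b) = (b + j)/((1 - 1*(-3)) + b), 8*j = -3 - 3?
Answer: 4/701 ≈ 0.0057061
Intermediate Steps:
j = -3/4 (j = (-3 - 3)/8 = (1/8)*(-6) = -3/4 ≈ -0.75000)
q(b) = (-3/4 + b)/(4 + b) (q(b) = (b - 3/4)/((1 - 1*(-3)) + b) = (-3/4 + b)/((1 + 3) + b) = (-3/4 + b)/(4 + b))
1/(179 + q(-3)) = 1/(179 + (-3/4 - 3)/(4 - 3)) = 1/(179 - 15/4/1) = 1/(179 + 1*(-15/4)) = 1/(179 - 15/4) = 1/(701/4) = 4/701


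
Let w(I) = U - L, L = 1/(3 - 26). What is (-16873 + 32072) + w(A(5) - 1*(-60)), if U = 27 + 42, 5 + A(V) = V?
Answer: 351165/23 ≈ 15268.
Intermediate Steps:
A(V) = -5 + V
U = 69
L = -1/23 (L = 1/(-23) = -1/23 ≈ -0.043478)
w(I) = 1588/23 (w(I) = 69 - 1*(-1/23) = 69 + 1/23 = 1588/23)
(-16873 + 32072) + w(A(5) - 1*(-60)) = (-16873 + 32072) + 1588/23 = 15199 + 1588/23 = 351165/23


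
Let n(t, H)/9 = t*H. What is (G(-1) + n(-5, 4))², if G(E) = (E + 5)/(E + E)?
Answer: 33124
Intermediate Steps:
n(t, H) = 9*H*t (n(t, H) = 9*(t*H) = 9*(H*t) = 9*H*t)
G(E) = (5 + E)/(2*E) (G(E) = (5 + E)/((2*E)) = (5 + E)*(1/(2*E)) = (5 + E)/(2*E))
(G(-1) + n(-5, 4))² = ((½)*(5 - 1)/(-1) + 9*4*(-5))² = ((½)*(-1)*4 - 180)² = (-2 - 180)² = (-182)² = 33124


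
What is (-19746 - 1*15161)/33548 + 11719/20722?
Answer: -165096921/347590828 ≈ -0.47498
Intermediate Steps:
(-19746 - 1*15161)/33548 + 11719/20722 = (-19746 - 15161)*(1/33548) + 11719*(1/20722) = -34907*1/33548 + 11719/20722 = -34907/33548 + 11719/20722 = -165096921/347590828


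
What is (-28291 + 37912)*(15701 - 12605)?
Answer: 29786616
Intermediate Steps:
(-28291 + 37912)*(15701 - 12605) = 9621*3096 = 29786616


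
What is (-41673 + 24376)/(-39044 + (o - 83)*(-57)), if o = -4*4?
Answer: 17297/33401 ≈ 0.51786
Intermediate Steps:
o = -16
(-41673 + 24376)/(-39044 + (o - 83)*(-57)) = (-41673 + 24376)/(-39044 + (-16 - 83)*(-57)) = -17297/(-39044 - 99*(-57)) = -17297/(-39044 + 5643) = -17297/(-33401) = -17297*(-1/33401) = 17297/33401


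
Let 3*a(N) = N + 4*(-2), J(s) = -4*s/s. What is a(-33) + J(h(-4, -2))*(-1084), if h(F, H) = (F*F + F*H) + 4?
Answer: 12967/3 ≈ 4322.3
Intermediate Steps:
h(F, H) = 4 + F² + F*H (h(F, H) = (F² + F*H) + 4 = 4 + F² + F*H)
J(s) = -4 (J(s) = -4*1 = -4)
a(N) = -8/3 + N/3 (a(N) = (N + 4*(-2))/3 = (N - 8)/3 = (-8 + N)/3 = -8/3 + N/3)
a(-33) + J(h(-4, -2))*(-1084) = (-8/3 + (⅓)*(-33)) - 4*(-1084) = (-8/3 - 11) + 4336 = -41/3 + 4336 = 12967/3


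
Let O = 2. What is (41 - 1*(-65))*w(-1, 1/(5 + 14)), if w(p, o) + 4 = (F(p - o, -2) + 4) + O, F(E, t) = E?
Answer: 1908/19 ≈ 100.42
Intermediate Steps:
w(p, o) = 2 + p - o (w(p, o) = -4 + (((p - o) + 4) + 2) = -4 + ((4 + p - o) + 2) = -4 + (6 + p - o) = 2 + p - o)
(41 - 1*(-65))*w(-1, 1/(5 + 14)) = (41 - 1*(-65))*(2 - 1 - 1/(5 + 14)) = (41 + 65)*(2 - 1 - 1/19) = 106*(2 - 1 - 1*1/19) = 106*(2 - 1 - 1/19) = 106*(18/19) = 1908/19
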